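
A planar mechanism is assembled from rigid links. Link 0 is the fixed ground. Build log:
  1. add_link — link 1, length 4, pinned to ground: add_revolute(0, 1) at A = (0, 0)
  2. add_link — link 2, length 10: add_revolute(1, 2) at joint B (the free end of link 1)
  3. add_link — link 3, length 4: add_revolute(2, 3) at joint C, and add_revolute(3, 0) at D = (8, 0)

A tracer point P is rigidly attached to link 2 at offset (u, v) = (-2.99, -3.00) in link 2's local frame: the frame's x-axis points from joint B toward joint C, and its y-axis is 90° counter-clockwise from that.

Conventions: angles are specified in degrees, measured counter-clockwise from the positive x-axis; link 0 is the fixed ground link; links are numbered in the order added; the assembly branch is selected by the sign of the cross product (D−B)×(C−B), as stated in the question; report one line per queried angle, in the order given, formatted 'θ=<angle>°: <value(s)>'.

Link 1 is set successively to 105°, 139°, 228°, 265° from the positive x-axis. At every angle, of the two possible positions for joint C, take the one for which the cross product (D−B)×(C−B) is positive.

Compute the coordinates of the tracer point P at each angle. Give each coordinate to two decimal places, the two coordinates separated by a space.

A=(0,0), D=(8.00,0)
θ=105°: B = A + 4.00·(cos105°, sin105°) = (-1.0353, 3.8637)
θ=105°: |BD| = 9.8267
θ=105°: circle(B,10.00) ∩ circle(D,4.00): a=9.1874, h=3.9486
θ=105°:   candidates: C₊=(8.9647,3.8819) cross=38.802; C₋=(5.8597,-3.3792) cross=-38.802
θ=105°:   branch + wants cross > 0 → take C=(8.9647,3.8819) (cross=38.802)
θ=105°: ex = (C−B)/|BC| = (1.0000,0.0018); ey = (-0.0018,1.0000)
θ=105°: P = B + -2.99·ex + -3.00·ey = (-4.0198,0.8583)
θ=139°: B = A + 4.00·(cos139°, sin139°) = (-3.0188, 2.6242)
θ=139°: |BD| = 11.3270
θ=139°: circle(B,10.00) ∩ circle(D,4.00): a=9.3715, h=3.4894
θ=139°:   candidates: C₊=(6.9061,3.8475) cross=39.524; C₋=(5.2892,-2.9414) cross=-39.524
θ=139°:   branch + wants cross > 0 → take C=(6.9061,3.8475) (cross=39.524)
θ=139°: ex = (C−B)/|BC| = (0.9925,0.1223); ey = (-0.1223,0.9925)
θ=139°: P = B + -2.99·ex + -3.00·ey = (-5.6194,-0.7190)
θ=228°: B = A + 4.00·(cos228°, sin228°) = (-2.6765, -2.9726)
θ=228°: |BD| = 11.0826
θ=228°: circle(B,10.00) ∩ circle(D,4.00): a=9.3310, h=3.5961
θ=228°:   candidates: C₊=(5.3480,2.9945) cross=39.854; C₋=(7.2771,-3.9341) cross=-39.854
θ=228°:   branch + wants cross > 0 → take C=(5.3480,2.9945) (cross=39.854)
θ=228°: ex = (C−B)/|BC| = (0.8025,0.5967); ey = (-0.5967,0.8025)
θ=228°: P = B + -2.99·ex + -3.00·ey = (-3.2857,-7.1641)
θ=265°: B = A + 4.00·(cos265°, sin265°) = (-0.3486, -3.9848)
θ=265°: |BD| = 9.2508
θ=265°: circle(B,10.00) ∩ circle(D,4.00): a=9.1655, h=3.9991
θ=265°:   candidates: C₊=(6.2004,3.5723) cross=36.995; C₋=(9.6456,-3.6458) cross=-36.995
θ=265°:   branch + wants cross > 0 → take C=(6.2004,3.5723) (cross=36.995)
θ=265°: ex = (C−B)/|BC| = (0.6549,0.7557); ey = (-0.7557,0.6549)
θ=265°: P = B + -2.99·ex + -3.00·ey = (-0.0397,-8.2091)

θ=105°: -4.02 0.86
θ=139°: -5.62 -0.72
θ=228°: -3.29 -7.16
θ=265°: -0.04 -8.21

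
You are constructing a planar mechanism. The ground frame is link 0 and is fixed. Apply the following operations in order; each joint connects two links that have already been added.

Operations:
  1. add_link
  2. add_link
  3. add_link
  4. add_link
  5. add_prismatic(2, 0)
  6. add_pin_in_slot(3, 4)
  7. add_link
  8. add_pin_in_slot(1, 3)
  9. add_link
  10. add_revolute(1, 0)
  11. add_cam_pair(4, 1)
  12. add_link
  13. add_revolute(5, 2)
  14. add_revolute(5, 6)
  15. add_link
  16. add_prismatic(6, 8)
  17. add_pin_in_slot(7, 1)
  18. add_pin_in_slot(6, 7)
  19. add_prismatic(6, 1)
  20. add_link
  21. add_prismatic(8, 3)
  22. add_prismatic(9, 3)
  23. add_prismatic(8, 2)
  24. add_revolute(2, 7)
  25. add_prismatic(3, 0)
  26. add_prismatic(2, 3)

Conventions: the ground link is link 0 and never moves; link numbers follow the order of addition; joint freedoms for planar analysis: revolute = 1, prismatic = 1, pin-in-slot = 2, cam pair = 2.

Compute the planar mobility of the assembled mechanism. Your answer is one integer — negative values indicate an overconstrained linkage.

(L,J1,J2)=(1,0,0); link0 fixed
link1: (2,0,0)
link2: (3,0,0)
link3: (4,0,0)
link4: (5,0,0)
P 2-0 [J1]: (5,1,0)
PS 3-4 [J2]: (5,1,1)
link5: (6,1,1)
PS 1-3 [J2]: (6,1,2)
link6: (7,1,2)
R 1-0 [J1]: (7,2,2)
C 4-1 [J2]: (7,2,3)
link7: (8,2,3)
R 5-2 [J1]: (8,3,3)
R 5-6 [J1]: (8,4,3)
link8: (9,4,3)
P 6-8 [J1]: (9,5,3)
PS 7-1 [J2]: (9,5,4)
PS 6-7 [J2]: (9,5,5)
P 6-1 [J1]: (9,6,5)
link9: (10,6,5)
P 8-3 [J1]: (10,7,5)
P 9-3 [J1]: (10,8,5)
P 8-2 [J1]: (10,9,5)
R 2-7 [J1]: (10,10,5)
P 3-0 [J1]: (10,11,5)
P 2-3 [J1]: (10,12,5)
Grübler: 3·9 − 2·12 − 5 = -2

M = -2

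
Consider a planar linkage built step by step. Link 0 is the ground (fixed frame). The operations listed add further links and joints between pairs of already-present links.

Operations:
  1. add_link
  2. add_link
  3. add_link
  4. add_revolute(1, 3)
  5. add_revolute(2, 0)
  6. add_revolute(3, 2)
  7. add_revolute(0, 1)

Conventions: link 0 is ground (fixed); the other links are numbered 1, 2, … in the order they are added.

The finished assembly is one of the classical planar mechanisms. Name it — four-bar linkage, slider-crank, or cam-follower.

links: 4 (incl. ground); joints: 4 revolute, 0 prismatic, 0 higher (cam) pair, forming one closed loop
4 links in a single 4R loop → four-bar linkage

four-bar linkage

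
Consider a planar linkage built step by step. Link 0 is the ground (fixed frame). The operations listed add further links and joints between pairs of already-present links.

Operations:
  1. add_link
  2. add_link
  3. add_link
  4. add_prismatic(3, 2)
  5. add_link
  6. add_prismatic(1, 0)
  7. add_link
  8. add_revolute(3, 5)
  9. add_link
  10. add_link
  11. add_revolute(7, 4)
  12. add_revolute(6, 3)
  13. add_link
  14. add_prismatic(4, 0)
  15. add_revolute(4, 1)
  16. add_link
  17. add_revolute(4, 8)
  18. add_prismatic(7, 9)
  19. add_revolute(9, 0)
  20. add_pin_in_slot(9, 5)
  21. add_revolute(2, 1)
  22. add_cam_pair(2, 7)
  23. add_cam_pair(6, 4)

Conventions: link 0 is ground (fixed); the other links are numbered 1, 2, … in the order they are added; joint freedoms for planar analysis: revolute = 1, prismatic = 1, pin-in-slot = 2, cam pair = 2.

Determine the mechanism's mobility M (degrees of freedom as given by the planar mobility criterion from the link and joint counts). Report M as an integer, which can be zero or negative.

ground; <1,0,0>
#1 <2,0,0>
#2 <3,0,0>
#3 <4,0,0>
P:3↔2 J1 <4,1,0>
#4 <5,1,0>
P:1↔0 J1 <5,2,0>
#5 <6,2,0>
R:3↔5 J1 <6,3,0>
#6 <7,3,0>
#7 <8,3,0>
R:7↔4 J1 <8,4,0>
R:6↔3 J1 <8,5,0>
#8 <9,5,0>
P:4↔0 J1 <9,6,0>
R:4↔1 J1 <9,7,0>
#9 <10,7,0>
R:4↔8 J1 <10,8,0>
P:7↔9 J1 <10,9,0>
R:9↔0 J1 <10,10,0>
PS:9↔5 J2 <10,10,1>
R:2↔1 J1 <10,11,1>
C:2↔7 J2 <10,11,2>
C:6↔4 J2 <10,11,3>
3×9 − 2×11 − 1×3 = 2

M = 2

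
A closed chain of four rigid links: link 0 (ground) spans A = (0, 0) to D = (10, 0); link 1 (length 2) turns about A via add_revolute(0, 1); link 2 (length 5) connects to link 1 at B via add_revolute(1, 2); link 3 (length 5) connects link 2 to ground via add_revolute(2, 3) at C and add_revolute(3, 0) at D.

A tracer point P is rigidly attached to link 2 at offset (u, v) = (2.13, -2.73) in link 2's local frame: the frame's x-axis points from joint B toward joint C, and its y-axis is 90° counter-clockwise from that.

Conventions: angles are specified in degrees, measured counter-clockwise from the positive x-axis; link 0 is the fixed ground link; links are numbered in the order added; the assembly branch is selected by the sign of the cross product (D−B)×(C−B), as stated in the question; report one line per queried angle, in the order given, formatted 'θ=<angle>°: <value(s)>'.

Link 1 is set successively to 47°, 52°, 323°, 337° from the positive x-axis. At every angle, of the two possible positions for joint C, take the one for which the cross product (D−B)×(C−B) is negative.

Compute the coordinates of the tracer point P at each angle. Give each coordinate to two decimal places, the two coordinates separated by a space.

A=(0,0), D=(10.00,0)
θ=47°: B = A + 2.00·(cos47°, sin47°) = (1.3640, 1.4627)
θ=47°: |BD| = 8.7590
θ=47°: circle(B,5.00) ∩ circle(D,5.00): a=4.3795, h=2.4125
θ=47°:   candidates: C₊=(6.0849,3.1099) cross=21.131; C₋=(5.2791,-1.6472) cross=-21.131
θ=47°:   branch - wants cross < 0 → take C=(5.2791,-1.6472) (cross=-21.131)
θ=47°: ex = (C−B)/|BC| = (0.7830,-0.6220); ey = (0.6220,0.7830)
θ=47°: P = B + 2.13·ex + -2.73·ey = (1.3338,-1.9998)
θ=52°: B = A + 2.00·(cos52°, sin52°) = (1.2313, 1.5760)
θ=52°: |BD| = 8.9092
θ=52°: circle(B,5.00) ∩ circle(D,5.00): a=4.4546, h=2.2708
θ=52°:   candidates: C₊=(6.0174,3.0230) cross=20.231; C₋=(5.2140,-1.4470) cross=-20.231
θ=52°:   branch - wants cross < 0 → take C=(5.2140,-1.4470) (cross=-20.231)
θ=52°: ex = (C−B)/|BC| = (0.7965,-0.6046); ey = (0.6046,0.7965)
θ=52°: P = B + 2.13·ex + -2.73·ey = (1.2774,-1.8863)
θ=323°: B = A + 2.00·(cos323°, sin323°) = (1.5973, -1.2036)
θ=323°: |BD| = 8.4885
θ=323°: circle(B,5.00) ∩ circle(D,5.00): a=4.2442, h=2.6432
θ=323°:   candidates: C₊=(5.4238,2.0146) cross=22.437; C₋=(6.1734,-3.2183) cross=-22.437
θ=323°:   branch - wants cross < 0 → take C=(6.1734,-3.2183) (cross=-22.437)
θ=323°: ex = (C−B)/|BC| = (0.9152,-0.4029); ey = (0.4029,0.9152)
θ=323°: P = B + 2.13·ex + -2.73·ey = (2.4467,-4.5605)
θ=337°: B = A + 2.00·(cos337°, sin337°) = (1.8410, -0.7815)
θ=337°: |BD| = 8.1963
θ=337°: circle(B,5.00) ∩ circle(D,5.00): a=4.0982, h=2.8644
θ=337°:   candidates: C₊=(5.6474,2.4607) cross=23.478; C₋=(6.1936,-3.2421) cross=-23.478
θ=337°:   branch - wants cross < 0 → take C=(6.1936,-3.2421) (cross=-23.478)
θ=337°: ex = (C−B)/|BC| = (0.8705,-0.4921); ey = (0.4921,0.8705)
θ=337°: P = B + 2.13·ex + -2.73·ey = (2.3517,-4.2062)

θ=47°: 1.33 -2.00
θ=52°: 1.28 -1.89
θ=323°: 2.45 -4.56
θ=337°: 2.35 -4.21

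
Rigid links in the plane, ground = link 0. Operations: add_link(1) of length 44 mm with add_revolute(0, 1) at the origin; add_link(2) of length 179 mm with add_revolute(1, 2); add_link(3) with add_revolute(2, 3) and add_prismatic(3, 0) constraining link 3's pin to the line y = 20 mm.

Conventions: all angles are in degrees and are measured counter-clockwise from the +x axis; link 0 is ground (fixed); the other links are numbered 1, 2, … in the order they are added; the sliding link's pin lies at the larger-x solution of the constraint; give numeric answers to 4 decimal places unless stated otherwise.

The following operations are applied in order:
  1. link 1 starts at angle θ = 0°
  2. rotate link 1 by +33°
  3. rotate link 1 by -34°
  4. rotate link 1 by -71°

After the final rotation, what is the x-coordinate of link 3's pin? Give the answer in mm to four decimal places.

geometry: r = 44 mm, L = 179 mm, e = 20 mm; θ starts at 0°
rotate link 1 by +33°: θ ← 0° +33° = 33°
rotate link 1 by -34°: θ ← 33° -34° = -1°
rotate link 1 by -71°: θ ← -1° -71° = -72°
crank pin P = (r cos θ, r sin θ) = (13.596748, -41.846487)
h = r sin θ − e = -41.846487 − 20 = -61.846487
x = r cos θ + √(L² − h²) = 13.596748 + 167.976225 = 181.572973

181.5730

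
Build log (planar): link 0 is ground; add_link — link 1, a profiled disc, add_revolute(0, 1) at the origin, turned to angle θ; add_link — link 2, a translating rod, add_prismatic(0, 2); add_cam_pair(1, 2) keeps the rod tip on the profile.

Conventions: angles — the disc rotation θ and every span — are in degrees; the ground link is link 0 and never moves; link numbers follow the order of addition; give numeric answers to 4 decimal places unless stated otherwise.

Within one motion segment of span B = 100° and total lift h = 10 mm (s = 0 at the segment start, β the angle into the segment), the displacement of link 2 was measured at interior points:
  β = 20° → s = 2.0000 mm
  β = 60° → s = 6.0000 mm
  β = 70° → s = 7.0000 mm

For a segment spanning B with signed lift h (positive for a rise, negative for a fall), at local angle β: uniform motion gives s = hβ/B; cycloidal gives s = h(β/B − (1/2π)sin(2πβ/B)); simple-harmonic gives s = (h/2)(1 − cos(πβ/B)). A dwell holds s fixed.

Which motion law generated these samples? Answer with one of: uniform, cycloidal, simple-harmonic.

candidates at β/B = r: uniform s = h·r (linear in β); cycloidal s = h·(r − sin(2πr)/(2π)); simple-harmonic s = (h/2)(1 − cos(πr))
β=20°: printed 2.0000 | uniform 2.0000, cycloidal 0.4863, simple-harmonic 0.9549
β=60°: printed 6.0000 | uniform 6.0000, cycloidal 6.9355, simple-harmonic 6.5451
β=70°: printed 7.0000 | uniform 7.0000, cycloidal 8.5137, simple-harmonic 7.9389
only one law matches every sample → uniform

uniform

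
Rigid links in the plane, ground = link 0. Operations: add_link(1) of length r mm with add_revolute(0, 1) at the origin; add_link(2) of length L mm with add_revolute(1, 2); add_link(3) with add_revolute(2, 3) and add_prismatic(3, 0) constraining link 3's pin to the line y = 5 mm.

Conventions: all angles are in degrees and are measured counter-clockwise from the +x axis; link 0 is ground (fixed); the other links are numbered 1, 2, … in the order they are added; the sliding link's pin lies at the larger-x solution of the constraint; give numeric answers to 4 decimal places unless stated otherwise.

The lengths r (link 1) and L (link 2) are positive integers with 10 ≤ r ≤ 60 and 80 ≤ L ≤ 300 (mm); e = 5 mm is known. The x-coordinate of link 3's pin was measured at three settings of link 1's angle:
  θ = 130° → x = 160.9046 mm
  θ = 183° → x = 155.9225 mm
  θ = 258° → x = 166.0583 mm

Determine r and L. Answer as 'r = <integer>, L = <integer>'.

constraint per measurement: (x − r cos θ)² + (r sin θ − e)² = L²
subtracting the θ₁ and θ₂ equations cancels the r² and L² terms:
r = (x₁² − x₂²) / (2[(x₁cos θ₁ + e sin θ₁) − (x₂cos θ₂ + e sin θ₂)]) = 14.0001 → r = 14
L² = (x₁ − r cos θ₁)² + (r sin θ₁ − e)² = 28900.0136 → L = 170.0000 → L = 170
check at θ₃=258°: x = 166.0583 (printed 166.0583) ✓

r = 14, L = 170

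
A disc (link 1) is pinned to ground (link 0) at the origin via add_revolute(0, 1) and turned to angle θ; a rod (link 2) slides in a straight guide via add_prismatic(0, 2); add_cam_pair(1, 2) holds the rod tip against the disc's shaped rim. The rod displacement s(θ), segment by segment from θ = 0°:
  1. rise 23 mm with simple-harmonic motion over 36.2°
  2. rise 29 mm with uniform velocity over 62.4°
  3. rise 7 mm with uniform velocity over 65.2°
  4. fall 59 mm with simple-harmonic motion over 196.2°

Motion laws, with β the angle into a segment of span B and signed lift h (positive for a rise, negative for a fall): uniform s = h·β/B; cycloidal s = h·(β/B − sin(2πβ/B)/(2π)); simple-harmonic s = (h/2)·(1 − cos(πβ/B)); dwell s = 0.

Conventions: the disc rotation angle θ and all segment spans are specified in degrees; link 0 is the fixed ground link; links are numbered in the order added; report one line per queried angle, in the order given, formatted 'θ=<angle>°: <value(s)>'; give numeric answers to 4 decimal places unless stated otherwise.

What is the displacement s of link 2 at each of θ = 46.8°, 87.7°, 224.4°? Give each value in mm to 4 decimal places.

segment 1 (0° to 36.2°, simple-harmonic, h = 23) is passed completely: s = 0.0000 + (23) = 23.0000
θ = 46.8° falls in segment 2 (36.2° to 98.6°, uniform, h = 29): β = 46.8 − 36.2 = 10.6°, B = 62.4°; Δs = 29·10.6/62.4 = 4.9263; s = 23.0000 + 4.9263 = 27.9263
θ = 87.7° falls in segment 2 (36.2° to 98.6°, uniform, h = 29): β = 87.7 − 36.2 = 51.5°, B = 62.4°; Δs = 29·51.5/62.4 = 23.9343; s = 23.0000 + 23.9343 = 46.9343
segment 2 (36.2° to 98.6°, uniform, h = 29) is passed completely: s = 23.0000 + (29) = 52.0000
segment 3 (98.6° to 163.8°, uniform, h = 7) is passed completely: s = 52.0000 + (7) = 59.0000
θ = 224.4° falls in segment 4 (163.8° to 360°, simple-harmonic, h = -59): β = 224.4 − 163.8 = 60.6°, B = 196.2°; Δs = -59/2·(1 − cos(π·0.3089)) = -12.8319; s = 59.0000 − 12.8319 = 46.1681

θ=46.8°: 27.9263
θ=87.7°: 46.9343
θ=224.4°: 46.1681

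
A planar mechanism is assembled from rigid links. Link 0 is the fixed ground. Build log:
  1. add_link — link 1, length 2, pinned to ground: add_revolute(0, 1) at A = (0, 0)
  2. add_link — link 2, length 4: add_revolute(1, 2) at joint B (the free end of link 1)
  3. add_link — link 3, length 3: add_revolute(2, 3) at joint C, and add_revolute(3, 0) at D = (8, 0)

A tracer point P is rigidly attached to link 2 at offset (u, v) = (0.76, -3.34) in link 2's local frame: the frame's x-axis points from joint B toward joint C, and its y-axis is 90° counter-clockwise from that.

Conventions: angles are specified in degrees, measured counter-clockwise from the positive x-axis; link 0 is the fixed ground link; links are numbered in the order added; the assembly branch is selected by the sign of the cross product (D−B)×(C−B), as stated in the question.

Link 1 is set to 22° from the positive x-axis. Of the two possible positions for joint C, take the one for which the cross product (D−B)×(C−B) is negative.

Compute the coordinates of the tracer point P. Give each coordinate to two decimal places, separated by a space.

A=(0,0), D=(8.00,0)
B = A + 2.00·(cos22°, sin22°) = (1.8544, 0.7492)
|BD| = 6.1911
circle(B,4.00) ∩ circle(D,3.00): a=3.6609, h=1.6118
  candidates: C₊=(5.6834,1.9061) cross=9.979; C₋=(5.2933,-1.2938) cross=-9.979
  branch - wants cross < 0 → take C=(5.2933,-1.2938) (cross=-9.979)
ex = (C−B)/|BC| = (0.8597,-0.5107); ey = (0.5107,0.8597)
P = B + 0.76·ex + -3.34·ey = (0.8019,-2.5105)

0.80 -2.51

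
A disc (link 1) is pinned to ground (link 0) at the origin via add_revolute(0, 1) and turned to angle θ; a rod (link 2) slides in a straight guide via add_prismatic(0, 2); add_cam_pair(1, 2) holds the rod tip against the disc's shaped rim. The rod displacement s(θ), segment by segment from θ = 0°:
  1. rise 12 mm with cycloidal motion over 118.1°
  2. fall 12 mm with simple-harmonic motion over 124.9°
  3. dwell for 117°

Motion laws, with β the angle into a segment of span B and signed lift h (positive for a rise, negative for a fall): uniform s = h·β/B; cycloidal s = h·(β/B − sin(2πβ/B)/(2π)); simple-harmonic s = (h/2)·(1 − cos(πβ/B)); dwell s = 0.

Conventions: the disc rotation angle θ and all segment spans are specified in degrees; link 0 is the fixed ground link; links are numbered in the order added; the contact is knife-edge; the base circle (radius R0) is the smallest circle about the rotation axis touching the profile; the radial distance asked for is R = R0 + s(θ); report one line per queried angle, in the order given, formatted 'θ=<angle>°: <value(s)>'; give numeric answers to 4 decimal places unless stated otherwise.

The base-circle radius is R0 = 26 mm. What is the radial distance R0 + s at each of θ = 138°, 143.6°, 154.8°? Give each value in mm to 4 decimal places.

segment 1 (0° to 118.1°, cycloidal, h = 12) is passed completely: s = 0.0000 + (12) = 12.0000
θ = 138° falls in segment 2 (118.1° to 243°, simple-harmonic, h = -12): β = 138 − 118.1 = 19.9°, B = 124.9°; Δs = -12/2·(1 − cos(π·0.1593)) = -0.7361; s = 12.0000 − 0.7361 = 11.2639
θ = 143.6° falls in segment 2 (118.1° to 243°, simple-harmonic, h = -12): β = 143.6 − 118.1 = 25.5°, B = 124.9°; Δs = -12/2·(1 − cos(π·0.2042)) = -1.1924; s = 12.0000 − 1.1924 = 10.8076
θ = 154.8° falls in segment 2 (118.1° to 243°, simple-harmonic, h = -12): β = 154.8 − 118.1 = 36.7°, B = 124.9°; Δs = -12/2·(1 − cos(π·0.2938)) = -2.3799; s = 12.0000 − 2.3799 = 9.6201
θ=138°: R = R0 + s = 26 + 11.2639 = 37.2639
θ=143.6°: R = R0 + s = 26 + 10.8076 = 36.8076
θ=154.8°: R = R0 + s = 26 + 9.6201 = 35.6201

θ=138°: 37.2639
θ=143.6°: 36.8076
θ=154.8°: 35.6201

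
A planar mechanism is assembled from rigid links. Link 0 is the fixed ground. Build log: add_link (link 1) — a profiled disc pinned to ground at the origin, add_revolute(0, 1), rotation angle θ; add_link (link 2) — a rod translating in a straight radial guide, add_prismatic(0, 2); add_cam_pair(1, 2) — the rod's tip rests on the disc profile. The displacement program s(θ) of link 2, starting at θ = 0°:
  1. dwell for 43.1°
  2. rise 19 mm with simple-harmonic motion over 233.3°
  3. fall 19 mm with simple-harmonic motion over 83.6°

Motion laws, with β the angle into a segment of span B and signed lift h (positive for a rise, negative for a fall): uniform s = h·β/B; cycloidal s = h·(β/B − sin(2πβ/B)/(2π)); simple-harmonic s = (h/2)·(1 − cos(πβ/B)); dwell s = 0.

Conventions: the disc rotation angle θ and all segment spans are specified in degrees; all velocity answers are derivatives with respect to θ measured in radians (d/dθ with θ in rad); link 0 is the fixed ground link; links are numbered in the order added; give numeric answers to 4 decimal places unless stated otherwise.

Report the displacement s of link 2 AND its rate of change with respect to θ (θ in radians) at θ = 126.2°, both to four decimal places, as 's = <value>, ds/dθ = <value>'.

seg 1 [0°–43.1°] dwell: s stays 0.0000
seg 2 [43.1°–276.4°] simple-harmonic, h=19: θ=126.2° here. β=83.1, B=233.3. 19/2·(1 − cos(π·0.3562)) = 5.3526 → s = 5.3526
velocity in seg [43.1°–276.4°] (simple-harmonic), θ in radians: β = 83.1° = 1.4504 rad, B = 233.3° = 4.0719 rad; ds/dθ = (πh/(2B)) sin(πβ/B) = (π·19/(2·4.0719)) sin(π·0.3562) = 6.594246 mm/rad

s = 5.3526, ds/dθ = 6.5942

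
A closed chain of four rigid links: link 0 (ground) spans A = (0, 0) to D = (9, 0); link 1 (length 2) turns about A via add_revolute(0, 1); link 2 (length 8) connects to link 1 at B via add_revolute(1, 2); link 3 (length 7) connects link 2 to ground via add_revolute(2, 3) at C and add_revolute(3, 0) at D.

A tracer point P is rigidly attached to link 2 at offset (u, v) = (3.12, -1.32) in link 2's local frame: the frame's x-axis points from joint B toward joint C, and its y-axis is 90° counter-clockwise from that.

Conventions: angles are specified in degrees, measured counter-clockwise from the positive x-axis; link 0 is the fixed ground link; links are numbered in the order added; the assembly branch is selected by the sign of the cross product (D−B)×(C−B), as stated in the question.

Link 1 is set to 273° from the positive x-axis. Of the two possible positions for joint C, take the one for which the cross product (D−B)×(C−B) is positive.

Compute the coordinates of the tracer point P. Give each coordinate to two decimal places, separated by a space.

A=(0,0), D=(9.00,0)
B = A + 2.00·(cos273°, sin273°) = (0.1047, -1.9973)
|BD| = 9.1168
circle(B,8.00) ∩ circle(D,7.00): a=5.3811, h=5.9198
  candidates: C₊=(4.0581,4.9576) cross=53.970; C₋=(6.6519,-6.5944) cross=-53.970
  branch + wants cross > 0 → take C=(4.0581,4.9576) (cross=53.970)
ex = (C−B)/|BC| = (0.4942,0.8694); ey = (-0.8694,0.4942)
P = B + 3.12·ex + -1.32·ey = (2.7941,0.0628)

2.79 0.06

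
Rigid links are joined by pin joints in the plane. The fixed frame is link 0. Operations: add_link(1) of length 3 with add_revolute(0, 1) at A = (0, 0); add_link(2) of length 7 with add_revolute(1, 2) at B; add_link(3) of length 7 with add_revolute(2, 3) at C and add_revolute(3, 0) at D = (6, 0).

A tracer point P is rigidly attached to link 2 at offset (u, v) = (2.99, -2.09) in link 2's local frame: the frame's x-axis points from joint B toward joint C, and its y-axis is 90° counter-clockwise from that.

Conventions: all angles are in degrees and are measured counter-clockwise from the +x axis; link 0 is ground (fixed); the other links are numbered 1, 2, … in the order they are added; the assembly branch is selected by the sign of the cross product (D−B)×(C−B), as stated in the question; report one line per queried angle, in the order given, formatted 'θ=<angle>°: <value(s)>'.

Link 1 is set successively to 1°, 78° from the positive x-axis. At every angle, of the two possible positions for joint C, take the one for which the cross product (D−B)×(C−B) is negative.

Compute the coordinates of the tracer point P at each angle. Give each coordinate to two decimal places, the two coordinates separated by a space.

A=(0,0), D=(6.00,0)
θ=1°: B = A + 3.00·(cos1°, sin1°) = (2.9995, 0.0524)
θ=1°: |BD| = 3.0009
θ=1°: circle(B,7.00) ∩ circle(D,7.00): a=1.5005, h=6.8373
θ=1°:   candidates: C₊=(4.6191,6.8624) cross=20.518; C₋=(4.3805,-6.8101) cross=-20.518
θ=1°:   branch - wants cross < 0 → take C=(4.3805,-6.8101) (cross=-20.518)
θ=1°: ex = (C−B)/|BC| = (0.1973,-0.9803); ey = (0.9803,0.1973)
θ=1°: P = B + 2.99·ex + -2.09·ey = (1.5405,-3.2912)
θ=78°: B = A + 3.00·(cos78°, sin78°) = (0.6237, 2.9344)
θ=78°: |BD| = 6.1250
θ=78°: circle(B,7.00) ∩ circle(D,7.00): a=3.0625, h=6.2945
θ=78°:   candidates: C₊=(6.3276,6.9923) cross=38.554; C₋=(0.2962,-4.0579) cross=-38.554
θ=78°:   branch - wants cross < 0 → take C=(0.2962,-4.0579) (cross=-38.554)
θ=78°: ex = (C−B)/|BC| = (-0.0468,-0.9989); ey = (0.9989,-0.0468)
θ=78°: P = B + 2.99·ex + -2.09·ey = (-1.6039,0.0455)

θ=1°: 1.54 -3.29
θ=78°: -1.60 0.05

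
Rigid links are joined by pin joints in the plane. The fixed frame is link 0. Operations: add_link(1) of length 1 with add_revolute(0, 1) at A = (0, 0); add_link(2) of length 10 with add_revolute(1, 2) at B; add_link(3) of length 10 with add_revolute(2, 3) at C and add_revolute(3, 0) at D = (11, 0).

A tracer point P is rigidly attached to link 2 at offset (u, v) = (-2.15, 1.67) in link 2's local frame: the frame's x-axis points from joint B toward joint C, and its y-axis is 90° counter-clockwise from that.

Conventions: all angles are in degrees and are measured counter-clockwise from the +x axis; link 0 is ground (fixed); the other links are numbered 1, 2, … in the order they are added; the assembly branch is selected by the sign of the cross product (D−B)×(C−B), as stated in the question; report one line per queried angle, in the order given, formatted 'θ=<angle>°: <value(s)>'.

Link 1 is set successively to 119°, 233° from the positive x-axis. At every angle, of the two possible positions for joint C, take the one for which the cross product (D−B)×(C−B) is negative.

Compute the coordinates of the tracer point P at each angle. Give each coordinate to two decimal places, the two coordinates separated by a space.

A=(0,0), D=(11.00,0)
θ=119°: B = A + 1.00·(cos119°, sin119°) = (-0.4848, 0.8746)
θ=119°: |BD| = 11.5181
θ=119°: circle(B,10.00) ∩ circle(D,10.00): a=5.7590, h=8.1752
θ=119°:   candidates: C₊=(5.8784,8.5889) cross=94.162; C₋=(4.6368,-7.7143) cross=-94.162
θ=119°:   branch - wants cross < 0 → take C=(4.6368,-7.7143) (cross=-94.162)
θ=119°: ex = (C−B)/|BC| = (0.5122,-0.8589); ey = (0.8589,0.5122)
θ=119°: P = B + -2.15·ex + 1.67·ey = (-0.1516,3.5765)
θ=233°: B = A + 1.00·(cos233°, sin233°) = (-0.6018, -0.7986)
θ=233°: |BD| = 11.6293
θ=233°: circle(B,10.00) ∩ circle(D,10.00): a=5.8146, h=8.1357
θ=233°:   candidates: C₊=(4.6404,7.7172) cross=94.613; C₋=(5.7578,-8.5158) cross=-94.613
θ=233°:   branch - wants cross < 0 → take C=(5.7578,-8.5158) (cross=-94.613)
θ=233°: ex = (C−B)/|BC| = (0.6360,-0.7717); ey = (0.7717,0.6360)
θ=233°: P = B + -2.15·ex + 1.67·ey = (-0.6804,1.9226)

θ=119°: -0.15 3.58
θ=233°: -0.68 1.92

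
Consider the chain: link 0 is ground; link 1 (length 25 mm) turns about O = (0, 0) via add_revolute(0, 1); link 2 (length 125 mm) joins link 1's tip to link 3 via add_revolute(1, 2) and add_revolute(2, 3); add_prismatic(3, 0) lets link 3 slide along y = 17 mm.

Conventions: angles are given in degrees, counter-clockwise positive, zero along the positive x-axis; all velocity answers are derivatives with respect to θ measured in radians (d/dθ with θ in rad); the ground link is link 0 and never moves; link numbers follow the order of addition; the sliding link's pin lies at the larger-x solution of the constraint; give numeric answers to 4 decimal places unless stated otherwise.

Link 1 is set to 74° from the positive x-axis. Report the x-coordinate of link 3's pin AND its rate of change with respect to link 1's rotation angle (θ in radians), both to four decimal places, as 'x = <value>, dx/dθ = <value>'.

geometry: r = 25 mm, L = 125 mm, e = 17 mm
crank pin P = (r cos θ, r sin θ) = (6.890934, 24.031542)
h = r sin θ − e = 24.031542 − 17 = 7.031542
x = r cos θ + √(L² − h²) = 6.890934 + 124.802073 = 131.693007
dx/dθ = −r sin θ − h·r cos θ/√(L² − h²) (θ in radians; h = 7.031542) = -24.419788

x = 131.6930, dx/dθ = -24.4198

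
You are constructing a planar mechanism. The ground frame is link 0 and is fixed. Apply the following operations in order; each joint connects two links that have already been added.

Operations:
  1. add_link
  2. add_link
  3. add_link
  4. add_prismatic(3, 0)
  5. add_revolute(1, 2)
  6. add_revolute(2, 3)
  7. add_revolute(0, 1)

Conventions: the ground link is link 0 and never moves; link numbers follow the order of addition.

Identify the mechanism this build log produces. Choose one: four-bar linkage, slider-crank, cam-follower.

links: 4 (incl. ground); joints: 3 revolute, 1 prismatic, 0 higher (cam) pair, forming one closed loop
4 links, 3 revolutes + 1 prismatic in one loop → slider-crank

slider-crank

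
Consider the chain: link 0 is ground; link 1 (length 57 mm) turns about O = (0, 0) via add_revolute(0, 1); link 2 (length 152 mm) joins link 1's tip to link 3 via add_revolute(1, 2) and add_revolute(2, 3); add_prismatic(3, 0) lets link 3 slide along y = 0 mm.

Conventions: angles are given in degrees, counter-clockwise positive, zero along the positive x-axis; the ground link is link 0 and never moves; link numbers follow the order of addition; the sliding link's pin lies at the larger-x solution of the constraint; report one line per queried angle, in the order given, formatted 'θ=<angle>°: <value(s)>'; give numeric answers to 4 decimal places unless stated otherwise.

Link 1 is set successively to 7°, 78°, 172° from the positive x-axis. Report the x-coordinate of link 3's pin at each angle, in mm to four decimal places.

geometry: r = 57 mm, L = 152 mm, e = 0 mm
θ=7°: crank pin P = (r cos θ, r sin θ) = (56.575131, 6.946553)
θ=7°: h = r sin θ − e = 6.946553 − 0 = 6.946553
θ=7°: x = r cos θ + √(L² − h²) = 56.575131 + 151.841185 = 208.416315
θ=78°: crank pin P = (r cos θ, r sin θ) = (11.850966, 55.754413)
θ=78°: h = r sin θ − e = 55.754413 − 0 = 55.754413
θ=78°: x = r cos θ + √(L² − h²) = 11.850966 + 141.405252 = 153.256219
θ=172°: crank pin P = (r cos θ, r sin θ) = (-56.445280, 7.932867)
θ=172°: h = r sin θ − e = 7.932867 − 0 = 7.932867
θ=172°: x = r cos θ + √(L² − h²) = -56.445280 + 151.792851 = 95.347571

θ=7°: 208.4163
θ=78°: 153.2562
θ=172°: 95.3476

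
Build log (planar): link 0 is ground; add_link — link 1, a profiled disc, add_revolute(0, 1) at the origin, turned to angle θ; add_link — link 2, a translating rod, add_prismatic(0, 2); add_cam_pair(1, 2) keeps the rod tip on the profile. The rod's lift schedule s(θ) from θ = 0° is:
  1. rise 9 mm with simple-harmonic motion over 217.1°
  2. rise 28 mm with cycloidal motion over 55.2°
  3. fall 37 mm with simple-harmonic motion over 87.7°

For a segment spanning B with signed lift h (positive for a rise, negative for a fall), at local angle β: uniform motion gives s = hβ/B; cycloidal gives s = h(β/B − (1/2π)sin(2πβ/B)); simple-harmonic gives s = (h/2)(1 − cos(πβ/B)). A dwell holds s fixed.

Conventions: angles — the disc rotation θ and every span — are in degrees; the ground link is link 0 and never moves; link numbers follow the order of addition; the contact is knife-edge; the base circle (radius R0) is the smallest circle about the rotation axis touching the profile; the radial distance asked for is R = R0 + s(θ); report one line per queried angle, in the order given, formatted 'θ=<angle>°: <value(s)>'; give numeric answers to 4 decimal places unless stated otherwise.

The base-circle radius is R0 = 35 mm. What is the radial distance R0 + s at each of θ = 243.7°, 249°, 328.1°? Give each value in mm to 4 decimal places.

seg 1 [0°–217.1°] simple-harmonic, h=9: full span → s += 9 → s = 9.0000
seg 2 [217.1°–272.3°] cycloidal, h=28: θ=243.7° here. β=26.6, B=55.2. 28·(0.4819 − sin(2π·0.4819)/(2π)) = 12.9866 → s = 21.9866
seg 2 [217.1°–272.3°] cycloidal, h=28: θ=249° here. β=31.9, B=55.2. 28·(0.5779 − sin(2π·0.5779)/(2π)) = 18.2763 → s = 27.2763
seg 2 [217.1°–272.3°] cycloidal, h=28: full span → s += 28 → s = 37.0000
seg 3 [272.3°–360°] simple-harmonic, h=-37: θ=328.1° here. β=55.8, B=87.7. -37/2·(1 − cos(π·0.6363)) = -26.1797 → s = 10.8203
θ=243.7°: R = R0 + s = 35 + 21.9866 = 56.9866
θ=249°: R = R0 + s = 35 + 27.2763 = 62.2763
θ=328.1°: R = R0 + s = 35 + 10.8203 = 45.8203

θ=243.7°: 56.9866
θ=249°: 62.2763
θ=328.1°: 45.8203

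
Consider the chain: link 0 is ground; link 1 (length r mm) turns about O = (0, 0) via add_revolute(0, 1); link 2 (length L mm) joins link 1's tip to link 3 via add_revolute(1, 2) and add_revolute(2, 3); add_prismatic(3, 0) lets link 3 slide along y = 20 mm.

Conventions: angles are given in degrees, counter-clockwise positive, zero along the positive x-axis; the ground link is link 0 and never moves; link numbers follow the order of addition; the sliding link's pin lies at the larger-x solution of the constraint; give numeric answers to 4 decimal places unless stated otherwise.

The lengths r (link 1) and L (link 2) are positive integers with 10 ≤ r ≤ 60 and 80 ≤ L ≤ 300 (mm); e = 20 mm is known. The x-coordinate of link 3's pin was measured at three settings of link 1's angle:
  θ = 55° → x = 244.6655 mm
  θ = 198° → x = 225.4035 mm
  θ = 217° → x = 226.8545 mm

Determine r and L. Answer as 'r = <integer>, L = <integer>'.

constraint per measurement: (x − r cos θ)² + (r sin θ − e)² = L²
subtracting the θ₁ and θ₂ equations cancels the r² and L² terms:
r = (x₁² − x₂²) / (2[(x₁cos θ₁ + e sin θ₁) − (x₂cos θ₂ + e sin θ₂)]) = 12.0000 → r = 12
L² = (x₁ − r cos θ₁)² + (r sin θ₁ − e)² = 56643.9891 → L = 238.0000 → L = 238
check at θ₃=217°: x = 226.8545 (printed 226.8545) ✓

r = 12, L = 238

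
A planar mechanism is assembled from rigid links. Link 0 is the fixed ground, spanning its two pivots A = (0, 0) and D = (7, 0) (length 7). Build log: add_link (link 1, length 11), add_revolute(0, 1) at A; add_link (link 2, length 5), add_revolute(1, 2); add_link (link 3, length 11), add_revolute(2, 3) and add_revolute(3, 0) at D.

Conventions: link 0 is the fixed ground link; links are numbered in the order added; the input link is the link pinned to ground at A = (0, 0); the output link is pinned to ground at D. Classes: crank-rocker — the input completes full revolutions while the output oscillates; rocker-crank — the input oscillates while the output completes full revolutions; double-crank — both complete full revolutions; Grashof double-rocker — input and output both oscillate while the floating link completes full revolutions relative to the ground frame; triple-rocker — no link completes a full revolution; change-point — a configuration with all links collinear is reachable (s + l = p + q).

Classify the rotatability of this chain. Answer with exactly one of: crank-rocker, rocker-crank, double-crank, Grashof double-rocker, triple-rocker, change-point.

lengths: ground=7, input=11, coupler=5, output=11
sorted: s=5 (shortest), l=11 (longest), p+q=18
s + l = 16 vs p + q = 18
s + l < p + q (Grashof) with shortest = coupler link → Grashof double-rocker

Grashof double-rocker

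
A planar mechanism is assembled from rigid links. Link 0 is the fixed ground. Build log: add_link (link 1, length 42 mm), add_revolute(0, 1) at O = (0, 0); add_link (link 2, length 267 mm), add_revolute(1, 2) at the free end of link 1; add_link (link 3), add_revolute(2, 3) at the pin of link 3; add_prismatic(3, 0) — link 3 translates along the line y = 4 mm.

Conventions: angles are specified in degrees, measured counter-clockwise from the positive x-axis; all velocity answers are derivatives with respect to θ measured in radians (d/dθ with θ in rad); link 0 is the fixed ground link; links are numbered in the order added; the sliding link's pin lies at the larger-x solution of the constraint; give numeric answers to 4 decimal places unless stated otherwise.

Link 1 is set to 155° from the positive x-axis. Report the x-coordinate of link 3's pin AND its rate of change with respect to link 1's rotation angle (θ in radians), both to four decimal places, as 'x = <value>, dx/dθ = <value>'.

geometry: r = 42 mm, L = 267 mm, e = 4 mm
crank pin P = (r cos θ, r sin θ) = (-38.064927, 17.749967)
h = r sin θ − e = 17.749967 − 4 = 13.749967
x = r cos θ + √(L² − h²) = -38.064927 + 266.645717 = 228.580790
dx/dθ = −r sin θ − h·r cos θ/√(L² − h²) (θ in radians; h = 13.749967) = -15.787095

x = 228.5808, dx/dθ = -15.7871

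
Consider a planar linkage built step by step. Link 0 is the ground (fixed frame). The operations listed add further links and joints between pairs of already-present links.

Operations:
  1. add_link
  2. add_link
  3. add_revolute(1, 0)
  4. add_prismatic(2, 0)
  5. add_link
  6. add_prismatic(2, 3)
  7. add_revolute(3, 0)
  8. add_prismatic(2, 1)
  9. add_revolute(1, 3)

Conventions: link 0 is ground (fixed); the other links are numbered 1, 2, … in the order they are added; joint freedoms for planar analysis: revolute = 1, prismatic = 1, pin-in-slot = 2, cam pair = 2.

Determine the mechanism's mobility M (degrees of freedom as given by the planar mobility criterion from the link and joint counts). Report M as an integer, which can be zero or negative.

L=1 J1=0 J2=0
add link → L=2 J1=0 J2=0
add link → L=3 J1=0 J2=0
R@1,0 dof=1 J1 → L=3 J1=1 J2=0
P@2,0 dof=1 J1 → L=3 J1=2 J2=0
add link → L=4 J1=2 J2=0
P@2,3 dof=1 J1 → L=4 J1=3 J2=0
R@3,0 dof=1 J1 → L=4 J1=4 J2=0
P@2,1 dof=1 J1 → L=4 J1=5 J2=0
R@1,3 dof=1 J1 → L=4 J1=6 J2=0
M=3(L−1)−2J1−J2=3·3−2·6−0=-3

M = -3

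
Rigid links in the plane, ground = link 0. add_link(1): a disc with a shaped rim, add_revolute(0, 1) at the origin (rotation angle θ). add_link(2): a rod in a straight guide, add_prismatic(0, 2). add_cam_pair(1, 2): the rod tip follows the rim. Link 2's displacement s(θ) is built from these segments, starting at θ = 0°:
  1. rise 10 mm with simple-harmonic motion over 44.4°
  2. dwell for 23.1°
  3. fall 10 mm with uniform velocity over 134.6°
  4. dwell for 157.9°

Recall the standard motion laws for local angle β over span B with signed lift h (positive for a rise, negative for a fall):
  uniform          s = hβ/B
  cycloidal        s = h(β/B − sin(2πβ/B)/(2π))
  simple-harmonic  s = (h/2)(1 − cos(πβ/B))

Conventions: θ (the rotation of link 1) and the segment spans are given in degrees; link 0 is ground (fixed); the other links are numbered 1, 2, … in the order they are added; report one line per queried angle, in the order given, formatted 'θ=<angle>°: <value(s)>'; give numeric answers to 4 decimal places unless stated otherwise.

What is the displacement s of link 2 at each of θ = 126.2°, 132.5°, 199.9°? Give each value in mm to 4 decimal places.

segment 1 (0° to 44.4°, simple-harmonic, h = 10) is passed completely: s = 0.0000 + (10) = 10.0000
segment 2 (44.4° to 67.5°, dwell): s unchanged at 10.0000
θ = 126.2° falls in segment 3 (67.5° to 202.1°, uniform, h = -10): β = 126.2 − 67.5 = 58.7°, B = 134.6°; Δs = -10·58.7/134.6 = -4.3611; s = 10.0000 − 4.3611 = 5.6389
θ = 132.5° falls in segment 3 (67.5° to 202.1°, uniform, h = -10): β = 132.5 − 67.5 = 65°, B = 134.6°; Δs = -10·65/134.6 = -4.8291; s = 10.0000 − 4.8291 = 5.1709
θ = 199.9° falls in segment 3 (67.5° to 202.1°, uniform, h = -10): β = 199.9 − 67.5 = 132.4°, B = 134.6°; Δs = -10·132.4/134.6 = -9.8366; s = 10.0000 − 9.8366 = 0.1634

θ=126.2°: 5.6389
θ=132.5°: 5.1709
θ=199.9°: 0.1634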